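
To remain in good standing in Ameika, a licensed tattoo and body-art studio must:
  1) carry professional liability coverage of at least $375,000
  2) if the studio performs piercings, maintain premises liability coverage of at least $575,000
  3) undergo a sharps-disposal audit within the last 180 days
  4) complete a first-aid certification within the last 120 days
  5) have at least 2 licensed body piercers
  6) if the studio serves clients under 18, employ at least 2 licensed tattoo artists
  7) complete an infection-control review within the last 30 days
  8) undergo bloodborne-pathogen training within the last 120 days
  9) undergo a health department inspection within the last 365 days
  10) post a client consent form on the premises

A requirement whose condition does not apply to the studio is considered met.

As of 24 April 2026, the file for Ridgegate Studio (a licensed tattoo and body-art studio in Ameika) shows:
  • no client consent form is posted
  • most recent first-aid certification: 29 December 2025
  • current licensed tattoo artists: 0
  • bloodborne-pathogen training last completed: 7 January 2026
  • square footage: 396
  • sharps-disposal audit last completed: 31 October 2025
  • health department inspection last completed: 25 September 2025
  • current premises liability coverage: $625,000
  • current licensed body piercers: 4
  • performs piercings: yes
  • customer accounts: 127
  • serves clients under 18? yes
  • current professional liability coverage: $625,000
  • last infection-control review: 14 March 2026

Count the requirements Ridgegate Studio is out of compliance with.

3

1. professional liability coverage $625,000 ≥ $375,000 → met
2. condition 'performs piercings' holds; premises liability coverage $625,000 ≥ $575,000 → met
3. sharps-disposal audit 175 days ago vs limit 180 → met
4. first-aid certification 116 days ago vs limit 120 → met
5. licensed body piercers 4 ≥ 2 → met
6. condition 'serves clients under 18' holds; licensed tattoo artists 0 < 2 → not met
7. infection-control review 41 days ago vs limit 30 → not met
8. bloodborne-pathogen training 107 days ago vs limit 120 → met
9. health department inspection 211 days ago vs limit 365 → met
10. client consent form absent → not met
Not met: 3 of 10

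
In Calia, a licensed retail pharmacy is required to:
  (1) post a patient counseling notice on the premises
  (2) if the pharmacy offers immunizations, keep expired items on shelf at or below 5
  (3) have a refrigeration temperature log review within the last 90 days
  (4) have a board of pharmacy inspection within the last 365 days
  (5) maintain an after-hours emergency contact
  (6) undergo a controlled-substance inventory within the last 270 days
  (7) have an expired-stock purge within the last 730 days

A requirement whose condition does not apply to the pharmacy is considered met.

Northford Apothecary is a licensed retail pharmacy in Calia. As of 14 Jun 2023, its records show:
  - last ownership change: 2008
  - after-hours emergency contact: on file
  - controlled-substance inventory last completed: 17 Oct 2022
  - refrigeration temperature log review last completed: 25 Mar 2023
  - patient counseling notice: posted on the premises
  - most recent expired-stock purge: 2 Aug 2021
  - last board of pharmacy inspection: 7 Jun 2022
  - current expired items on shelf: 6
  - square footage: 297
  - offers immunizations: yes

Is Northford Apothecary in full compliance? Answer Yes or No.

1. patient counseling notice present → met
2. condition 'offers immunizations' holds; expired items on shelf 6 > 5 → not met
3. refrigeration temperature log review 81 days ago vs limit 90 → met
4. board of pharmacy inspection 372 days ago vs limit 365 → not met
5. after-hours emergency contact present → met
6. controlled-substance inventory 240 days ago vs limit 270 → met
7. expired-stock purge 681 days ago vs limit 730 → met
Not met: 2, 4

No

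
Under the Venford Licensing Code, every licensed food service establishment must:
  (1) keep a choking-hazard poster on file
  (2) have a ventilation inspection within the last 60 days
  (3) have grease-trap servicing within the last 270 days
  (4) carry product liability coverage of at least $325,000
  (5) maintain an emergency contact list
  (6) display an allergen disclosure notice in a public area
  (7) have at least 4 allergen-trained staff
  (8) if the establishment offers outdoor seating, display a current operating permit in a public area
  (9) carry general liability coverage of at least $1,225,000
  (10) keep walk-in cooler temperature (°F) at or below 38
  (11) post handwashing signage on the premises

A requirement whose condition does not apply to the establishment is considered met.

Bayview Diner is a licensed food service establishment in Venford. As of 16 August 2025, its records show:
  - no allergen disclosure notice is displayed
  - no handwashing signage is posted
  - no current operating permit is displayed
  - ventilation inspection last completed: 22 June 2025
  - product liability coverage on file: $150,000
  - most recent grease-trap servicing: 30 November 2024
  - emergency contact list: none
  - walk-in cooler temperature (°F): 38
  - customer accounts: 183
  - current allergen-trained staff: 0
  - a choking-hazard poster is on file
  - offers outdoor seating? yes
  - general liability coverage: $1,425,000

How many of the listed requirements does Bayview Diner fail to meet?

1. choking-hazard poster present → met
2. ventilation inspection 55 days ago vs limit 60 → met
3. grease-trap servicing 259 days ago vs limit 270 → met
4. product liability coverage $150,000 < $325,000 → not met
5. emergency contact list absent → not met
6. allergen disclosure notice absent → not met
7. allergen-trained staff 0 < 4 → not met
8. condition 'offers outdoor seating' holds; current operating permit absent → not met
9. general liability coverage $1,425,000 ≥ $1,225,000 → met
10. walk-in cooler temperature (°F) 38 ≤ 38 → met
11. handwashing signage absent → not met
Not met: 6 of 11

6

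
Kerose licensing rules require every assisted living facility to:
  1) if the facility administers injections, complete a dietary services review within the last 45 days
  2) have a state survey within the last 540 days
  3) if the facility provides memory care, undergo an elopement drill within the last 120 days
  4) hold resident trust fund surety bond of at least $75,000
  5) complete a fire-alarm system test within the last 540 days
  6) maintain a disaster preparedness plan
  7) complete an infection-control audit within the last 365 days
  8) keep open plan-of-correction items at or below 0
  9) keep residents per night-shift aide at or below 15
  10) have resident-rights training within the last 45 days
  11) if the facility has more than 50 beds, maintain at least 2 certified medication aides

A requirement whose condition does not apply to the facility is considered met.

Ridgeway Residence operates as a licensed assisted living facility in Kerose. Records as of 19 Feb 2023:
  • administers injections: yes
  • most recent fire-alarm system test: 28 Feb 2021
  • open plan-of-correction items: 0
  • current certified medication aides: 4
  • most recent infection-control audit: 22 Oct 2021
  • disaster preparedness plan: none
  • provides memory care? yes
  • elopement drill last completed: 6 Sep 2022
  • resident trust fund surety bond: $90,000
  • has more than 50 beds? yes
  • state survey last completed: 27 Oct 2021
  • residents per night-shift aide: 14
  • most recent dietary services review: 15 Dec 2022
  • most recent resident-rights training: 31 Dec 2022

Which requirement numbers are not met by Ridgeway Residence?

1. condition 'administers injections' holds; dietary services review 66 days ago vs limit 45 → not met
2. state survey 480 days ago vs limit 540 → met
3. condition 'provides memory care' holds; elopement drill 166 days ago vs limit 120 → not met
4. resident trust fund surety bond $90,000 ≥ $75,000 → met
5. fire-alarm system test 721 days ago vs limit 540 → not met
6. disaster preparedness plan absent → not met
7. infection-control audit 485 days ago vs limit 365 → not met
8. open plan-of-correction items 0 ≤ 0 → met
9. residents per night-shift aide 14 ≤ 15 → met
10. resident-rights training 50 days ago vs limit 45 → not met
11. condition 'has more than 50 beds' holds; certified medication aides 4 ≥ 2 → met
Not met: 1, 3, 5, 6, 7, 10

1, 3, 5, 6, 7, 10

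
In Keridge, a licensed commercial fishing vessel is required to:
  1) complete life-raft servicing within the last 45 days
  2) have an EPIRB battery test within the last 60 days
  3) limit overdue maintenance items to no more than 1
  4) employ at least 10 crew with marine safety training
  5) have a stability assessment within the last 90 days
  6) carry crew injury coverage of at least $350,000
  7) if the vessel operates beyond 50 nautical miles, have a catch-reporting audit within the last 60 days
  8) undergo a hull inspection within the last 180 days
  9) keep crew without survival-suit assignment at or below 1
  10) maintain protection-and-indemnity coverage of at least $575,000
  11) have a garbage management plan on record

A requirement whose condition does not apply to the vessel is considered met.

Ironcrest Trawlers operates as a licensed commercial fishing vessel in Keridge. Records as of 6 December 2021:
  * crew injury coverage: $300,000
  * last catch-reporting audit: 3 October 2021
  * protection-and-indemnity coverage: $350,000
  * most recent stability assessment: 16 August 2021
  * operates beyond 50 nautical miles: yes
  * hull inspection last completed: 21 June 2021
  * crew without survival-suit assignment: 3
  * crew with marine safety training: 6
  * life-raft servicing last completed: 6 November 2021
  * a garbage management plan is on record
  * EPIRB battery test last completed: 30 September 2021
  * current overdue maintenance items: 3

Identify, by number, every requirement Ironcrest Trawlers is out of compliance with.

1. life-raft servicing 30 days ago vs limit 45 → met
2. EPIRB battery test 67 days ago vs limit 60 → not met
3. overdue maintenance items 3 > 1 → not met
4. crew with marine safety training 6 < 10 → not met
5. stability assessment 112 days ago vs limit 90 → not met
6. crew injury coverage $300,000 < $350,000 → not met
7. condition 'operates beyond 50 nautical miles' holds; catch-reporting audit 64 days ago vs limit 60 → not met
8. hull inspection 168 days ago vs limit 180 → met
9. crew without survival-suit assignment 3 > 1 → not met
10. protection-and-indemnity coverage $350,000 < $575,000 → not met
11. garbage management plan present → met
Not met: 2, 3, 4, 5, 6, 7, 9, 10

2, 3, 4, 5, 6, 7, 9, 10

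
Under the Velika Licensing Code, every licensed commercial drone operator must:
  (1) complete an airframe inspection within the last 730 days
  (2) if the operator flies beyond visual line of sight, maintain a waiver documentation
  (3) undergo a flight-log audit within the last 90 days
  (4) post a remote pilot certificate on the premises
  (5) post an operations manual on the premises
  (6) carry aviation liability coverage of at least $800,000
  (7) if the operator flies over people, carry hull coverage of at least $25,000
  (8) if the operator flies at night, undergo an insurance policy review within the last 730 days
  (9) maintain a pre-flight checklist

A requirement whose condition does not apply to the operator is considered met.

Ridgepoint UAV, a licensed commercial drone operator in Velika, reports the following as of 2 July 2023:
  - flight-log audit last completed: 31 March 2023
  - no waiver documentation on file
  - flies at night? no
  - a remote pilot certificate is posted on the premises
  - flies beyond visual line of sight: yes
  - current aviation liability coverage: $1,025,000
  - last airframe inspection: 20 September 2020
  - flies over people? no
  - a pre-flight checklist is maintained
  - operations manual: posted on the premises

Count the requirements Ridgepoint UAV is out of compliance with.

1. airframe inspection 1015 days ago vs limit 730 → not met
2. condition 'flies beyond visual line of sight' holds; waiver documentation absent → not met
3. flight-log audit 93 days ago vs limit 90 → not met
4. remote pilot certificate present → met
5. operations manual present → met
6. aviation liability coverage $1,025,000 ≥ $800,000 → met
7. condition 'flies over people' does not hold → requirement n/a → met
8. condition 'flies at night' does not hold → requirement n/a → met
9. pre-flight checklist present → met
Not met: 3 of 9

3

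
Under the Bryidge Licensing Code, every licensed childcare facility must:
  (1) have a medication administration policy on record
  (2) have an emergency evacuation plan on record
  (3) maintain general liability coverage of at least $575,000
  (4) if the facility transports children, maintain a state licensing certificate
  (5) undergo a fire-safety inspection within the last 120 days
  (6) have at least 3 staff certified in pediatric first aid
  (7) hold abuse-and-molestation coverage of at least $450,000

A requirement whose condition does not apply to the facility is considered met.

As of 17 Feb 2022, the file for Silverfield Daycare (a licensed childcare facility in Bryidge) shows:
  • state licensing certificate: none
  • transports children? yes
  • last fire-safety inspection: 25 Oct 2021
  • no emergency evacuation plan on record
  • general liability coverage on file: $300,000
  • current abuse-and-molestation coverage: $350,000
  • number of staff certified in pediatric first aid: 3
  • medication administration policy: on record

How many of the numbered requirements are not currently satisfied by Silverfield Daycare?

1. medication administration policy present → met
2. emergency evacuation plan absent → not met
3. general liability coverage $300,000 < $575,000 → not met
4. condition 'transports children' holds; state licensing certificate absent → not met
5. fire-safety inspection 115 days ago vs limit 120 → met
6. staff certified in pediatric first aid 3 ≥ 3 → met
7. abuse-and-molestation coverage $350,000 < $450,000 → not met
Not met: 4 of 7

4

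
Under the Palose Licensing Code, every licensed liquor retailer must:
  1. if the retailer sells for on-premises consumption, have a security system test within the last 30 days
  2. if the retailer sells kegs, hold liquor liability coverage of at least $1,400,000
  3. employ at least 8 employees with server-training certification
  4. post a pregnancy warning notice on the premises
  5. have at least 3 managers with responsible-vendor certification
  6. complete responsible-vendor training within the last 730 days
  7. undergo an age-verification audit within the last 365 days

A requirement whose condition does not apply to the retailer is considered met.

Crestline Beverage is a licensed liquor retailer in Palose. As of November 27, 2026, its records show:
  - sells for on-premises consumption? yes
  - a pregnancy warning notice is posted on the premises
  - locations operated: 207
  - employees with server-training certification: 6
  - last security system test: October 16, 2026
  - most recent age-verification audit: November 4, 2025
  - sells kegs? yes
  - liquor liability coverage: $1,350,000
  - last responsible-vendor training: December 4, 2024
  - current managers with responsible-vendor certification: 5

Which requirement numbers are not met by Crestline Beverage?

1, 2, 3, 7

1. condition 'sells for on-premises consumption' holds; security system test 42 days ago vs limit 30 → not met
2. condition 'sells kegs' holds; liquor liability coverage $1,350,000 < $1,400,000 → not met
3. employees with server-training certification 6 < 8 → not met
4. pregnancy warning notice present → met
5. managers with responsible-vendor certification 5 ≥ 3 → met
6. responsible-vendor training 723 days ago vs limit 730 → met
7. age-verification audit 388 days ago vs limit 365 → not met
Not met: 1, 2, 3, 7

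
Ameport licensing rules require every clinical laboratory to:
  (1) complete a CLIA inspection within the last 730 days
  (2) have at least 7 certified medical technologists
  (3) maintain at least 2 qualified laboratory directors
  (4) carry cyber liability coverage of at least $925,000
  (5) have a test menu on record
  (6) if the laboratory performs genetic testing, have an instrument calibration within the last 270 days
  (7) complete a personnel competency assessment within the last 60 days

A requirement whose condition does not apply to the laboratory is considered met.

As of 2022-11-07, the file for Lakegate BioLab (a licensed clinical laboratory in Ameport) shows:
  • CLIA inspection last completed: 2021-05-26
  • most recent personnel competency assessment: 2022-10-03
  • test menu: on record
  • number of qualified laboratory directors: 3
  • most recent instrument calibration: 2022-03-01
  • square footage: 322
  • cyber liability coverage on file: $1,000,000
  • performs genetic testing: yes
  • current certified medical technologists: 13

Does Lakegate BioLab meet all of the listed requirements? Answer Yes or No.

1. CLIA inspection 530 days ago vs limit 730 → met
2. certified medical technologists 13 ≥ 7 → met
3. qualified laboratory directors 3 ≥ 2 → met
4. cyber liability coverage $1,000,000 ≥ $925,000 → met
5. test menu present → met
6. condition 'performs genetic testing' holds; instrument calibration 251 days ago vs limit 270 → met
7. personnel competency assessment 35 days ago vs limit 60 → met
All met.

Yes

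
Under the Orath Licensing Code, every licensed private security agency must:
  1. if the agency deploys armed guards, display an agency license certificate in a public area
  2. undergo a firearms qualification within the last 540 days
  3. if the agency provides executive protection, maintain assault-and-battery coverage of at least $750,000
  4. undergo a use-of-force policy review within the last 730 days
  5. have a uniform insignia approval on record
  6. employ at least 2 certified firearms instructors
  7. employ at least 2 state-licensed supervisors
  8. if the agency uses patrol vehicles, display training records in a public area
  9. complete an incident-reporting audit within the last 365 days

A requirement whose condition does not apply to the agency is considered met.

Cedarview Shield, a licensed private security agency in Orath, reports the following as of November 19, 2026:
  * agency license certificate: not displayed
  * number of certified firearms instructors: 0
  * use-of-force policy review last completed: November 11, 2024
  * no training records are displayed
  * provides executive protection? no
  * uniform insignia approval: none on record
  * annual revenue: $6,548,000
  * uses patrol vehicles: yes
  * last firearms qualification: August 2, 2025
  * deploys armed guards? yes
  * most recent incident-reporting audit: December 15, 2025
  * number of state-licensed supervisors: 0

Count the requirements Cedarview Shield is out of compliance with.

6

1. condition 'deploys armed guards' holds; agency license certificate absent → not met
2. firearms qualification 474 days ago vs limit 540 → met
3. condition 'provides executive protection' does not hold → requirement n/a → met
4. use-of-force policy review 738 days ago vs limit 730 → not met
5. uniform insignia approval absent → not met
6. certified firearms instructors 0 < 2 → not met
7. state-licensed supervisors 0 < 2 → not met
8. condition 'uses patrol vehicles' holds; training records absent → not met
9. incident-reporting audit 339 days ago vs limit 365 → met
Not met: 6 of 9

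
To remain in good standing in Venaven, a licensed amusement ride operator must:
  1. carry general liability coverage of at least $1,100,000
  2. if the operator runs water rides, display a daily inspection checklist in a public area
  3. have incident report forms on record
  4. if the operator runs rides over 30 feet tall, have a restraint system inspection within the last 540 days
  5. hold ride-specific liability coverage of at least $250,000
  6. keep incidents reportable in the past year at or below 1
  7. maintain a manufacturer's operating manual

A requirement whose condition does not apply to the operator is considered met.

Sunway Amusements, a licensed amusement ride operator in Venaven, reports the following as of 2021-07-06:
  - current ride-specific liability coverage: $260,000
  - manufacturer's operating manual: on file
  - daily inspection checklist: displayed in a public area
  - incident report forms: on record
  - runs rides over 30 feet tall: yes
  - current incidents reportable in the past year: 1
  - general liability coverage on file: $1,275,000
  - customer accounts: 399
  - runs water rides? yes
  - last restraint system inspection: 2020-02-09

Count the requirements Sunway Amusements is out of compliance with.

1. general liability coverage $1,275,000 ≥ $1,100,000 → met
2. condition 'runs water rides' holds; daily inspection checklist present → met
3. incident report forms present → met
4. condition 'runs rides over 30 feet tall' holds; restraint system inspection 513 days ago vs limit 540 → met
5. ride-specific liability coverage $260,000 ≥ $250,000 → met
6. incidents reportable in the past year 1 ≤ 1 → met
7. manufacturer's operating manual present → met
Not met: 0 of 7

0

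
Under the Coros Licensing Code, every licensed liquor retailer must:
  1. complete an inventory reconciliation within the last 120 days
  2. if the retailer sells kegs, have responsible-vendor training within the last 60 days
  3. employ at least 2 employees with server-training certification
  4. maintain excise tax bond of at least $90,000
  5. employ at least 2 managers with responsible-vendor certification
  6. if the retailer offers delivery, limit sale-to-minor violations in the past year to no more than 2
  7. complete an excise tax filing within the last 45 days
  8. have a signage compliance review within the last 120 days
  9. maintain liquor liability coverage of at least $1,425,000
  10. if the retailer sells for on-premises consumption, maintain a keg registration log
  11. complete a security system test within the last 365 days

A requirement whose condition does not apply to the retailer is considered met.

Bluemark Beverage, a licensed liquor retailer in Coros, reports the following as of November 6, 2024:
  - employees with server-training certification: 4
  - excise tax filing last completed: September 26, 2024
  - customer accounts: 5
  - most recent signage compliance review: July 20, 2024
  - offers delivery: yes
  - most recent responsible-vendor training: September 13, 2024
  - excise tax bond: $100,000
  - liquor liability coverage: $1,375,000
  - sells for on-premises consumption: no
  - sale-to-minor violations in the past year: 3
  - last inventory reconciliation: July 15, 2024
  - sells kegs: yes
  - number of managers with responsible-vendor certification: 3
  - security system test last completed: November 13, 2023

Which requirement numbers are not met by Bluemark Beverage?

6, 9

1. inventory reconciliation 114 days ago vs limit 120 → met
2. condition 'sells kegs' holds; responsible-vendor training 54 days ago vs limit 60 → met
3. employees with server-training certification 4 ≥ 2 → met
4. excise tax bond $100,000 ≥ $90,000 → met
5. managers with responsible-vendor certification 3 ≥ 2 → met
6. condition 'offers delivery' holds; sale-to-minor violations in the past year 3 > 2 → not met
7. excise tax filing 41 days ago vs limit 45 → met
8. signage compliance review 109 days ago vs limit 120 → met
9. liquor liability coverage $1,375,000 < $1,425,000 → not met
10. condition 'sells for on-premises consumption' does not hold → requirement n/a → met
11. security system test 359 days ago vs limit 365 → met
Not met: 6, 9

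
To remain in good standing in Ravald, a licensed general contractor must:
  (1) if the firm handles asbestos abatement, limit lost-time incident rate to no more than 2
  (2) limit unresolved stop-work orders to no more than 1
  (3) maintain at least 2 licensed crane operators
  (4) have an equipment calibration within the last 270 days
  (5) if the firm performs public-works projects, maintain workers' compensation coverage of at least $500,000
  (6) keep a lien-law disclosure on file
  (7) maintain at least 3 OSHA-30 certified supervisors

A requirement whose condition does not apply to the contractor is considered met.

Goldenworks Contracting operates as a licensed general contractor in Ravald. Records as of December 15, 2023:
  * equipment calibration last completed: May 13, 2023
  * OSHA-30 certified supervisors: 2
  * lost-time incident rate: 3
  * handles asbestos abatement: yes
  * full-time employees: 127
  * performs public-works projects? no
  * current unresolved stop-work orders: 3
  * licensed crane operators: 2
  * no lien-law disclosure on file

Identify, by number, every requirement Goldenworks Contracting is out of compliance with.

1, 2, 6, 7

1. condition 'handles asbestos abatement' holds; lost-time incident rate 3 > 2 → not met
2. unresolved stop-work orders 3 > 1 → not met
3. licensed crane operators 2 ≥ 2 → met
4. equipment calibration 216 days ago vs limit 270 → met
5. condition 'performs public-works projects' does not hold → requirement n/a → met
6. lien-law disclosure absent → not met
7. OSHA-30 certified supervisors 2 < 3 → not met
Not met: 1, 2, 6, 7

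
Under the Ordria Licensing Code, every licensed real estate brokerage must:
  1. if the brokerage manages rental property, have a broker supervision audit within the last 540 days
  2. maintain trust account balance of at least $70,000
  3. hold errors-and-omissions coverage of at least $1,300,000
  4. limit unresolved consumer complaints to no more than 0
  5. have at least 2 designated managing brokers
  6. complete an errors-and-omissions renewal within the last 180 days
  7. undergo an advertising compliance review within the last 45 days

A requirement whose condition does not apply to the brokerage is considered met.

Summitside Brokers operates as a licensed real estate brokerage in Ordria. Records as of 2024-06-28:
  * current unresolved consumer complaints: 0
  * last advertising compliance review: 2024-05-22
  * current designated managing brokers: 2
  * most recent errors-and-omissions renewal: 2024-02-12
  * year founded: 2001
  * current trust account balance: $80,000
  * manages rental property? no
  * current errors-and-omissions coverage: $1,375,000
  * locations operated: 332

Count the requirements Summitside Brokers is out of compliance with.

1. condition 'manages rental property' does not hold → requirement n/a → met
2. trust account balance $80,000 ≥ $70,000 → met
3. errors-and-omissions coverage $1,375,000 ≥ $1,300,000 → met
4. unresolved consumer complaints 0 ≤ 0 → met
5. designated managing brokers 2 ≥ 2 → met
6. errors-and-omissions renewal 137 days ago vs limit 180 → met
7. advertising compliance review 37 days ago vs limit 45 → met
Not met: 0 of 7

0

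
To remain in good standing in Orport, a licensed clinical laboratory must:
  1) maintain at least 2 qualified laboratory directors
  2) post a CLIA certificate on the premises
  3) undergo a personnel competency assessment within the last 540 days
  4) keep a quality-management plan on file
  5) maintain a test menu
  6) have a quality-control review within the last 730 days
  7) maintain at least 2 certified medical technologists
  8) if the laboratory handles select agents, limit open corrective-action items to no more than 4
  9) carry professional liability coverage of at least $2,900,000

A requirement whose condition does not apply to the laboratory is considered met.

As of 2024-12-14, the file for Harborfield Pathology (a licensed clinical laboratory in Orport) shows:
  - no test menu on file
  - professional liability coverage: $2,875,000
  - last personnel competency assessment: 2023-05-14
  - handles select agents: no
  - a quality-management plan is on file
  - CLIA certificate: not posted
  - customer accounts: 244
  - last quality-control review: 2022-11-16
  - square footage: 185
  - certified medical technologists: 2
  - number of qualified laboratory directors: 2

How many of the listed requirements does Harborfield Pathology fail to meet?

1. qualified laboratory directors 2 ≥ 2 → met
2. CLIA certificate absent → not met
3. personnel competency assessment 580 days ago vs limit 540 → not met
4. quality-management plan present → met
5. test menu absent → not met
6. quality-control review 759 days ago vs limit 730 → not met
7. certified medical technologists 2 ≥ 2 → met
8. condition 'handles select agents' does not hold → requirement n/a → met
9. professional liability coverage $2,875,000 < $2,900,000 → not met
Not met: 5 of 9

5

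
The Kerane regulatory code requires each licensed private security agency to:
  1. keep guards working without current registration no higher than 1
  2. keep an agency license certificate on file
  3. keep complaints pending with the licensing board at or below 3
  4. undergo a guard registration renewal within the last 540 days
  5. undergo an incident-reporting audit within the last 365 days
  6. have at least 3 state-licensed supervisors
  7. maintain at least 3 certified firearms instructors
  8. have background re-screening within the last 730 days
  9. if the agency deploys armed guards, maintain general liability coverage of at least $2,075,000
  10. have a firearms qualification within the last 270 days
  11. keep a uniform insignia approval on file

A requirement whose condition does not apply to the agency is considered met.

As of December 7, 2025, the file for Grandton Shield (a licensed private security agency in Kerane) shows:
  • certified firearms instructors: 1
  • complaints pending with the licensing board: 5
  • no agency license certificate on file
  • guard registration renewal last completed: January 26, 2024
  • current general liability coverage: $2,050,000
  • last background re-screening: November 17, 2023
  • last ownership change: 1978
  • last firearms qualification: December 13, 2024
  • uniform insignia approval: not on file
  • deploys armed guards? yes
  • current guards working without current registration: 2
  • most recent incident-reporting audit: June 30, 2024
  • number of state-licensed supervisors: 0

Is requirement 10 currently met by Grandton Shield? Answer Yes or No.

10. firearms qualification 359 days ago vs limit 270 → not met

No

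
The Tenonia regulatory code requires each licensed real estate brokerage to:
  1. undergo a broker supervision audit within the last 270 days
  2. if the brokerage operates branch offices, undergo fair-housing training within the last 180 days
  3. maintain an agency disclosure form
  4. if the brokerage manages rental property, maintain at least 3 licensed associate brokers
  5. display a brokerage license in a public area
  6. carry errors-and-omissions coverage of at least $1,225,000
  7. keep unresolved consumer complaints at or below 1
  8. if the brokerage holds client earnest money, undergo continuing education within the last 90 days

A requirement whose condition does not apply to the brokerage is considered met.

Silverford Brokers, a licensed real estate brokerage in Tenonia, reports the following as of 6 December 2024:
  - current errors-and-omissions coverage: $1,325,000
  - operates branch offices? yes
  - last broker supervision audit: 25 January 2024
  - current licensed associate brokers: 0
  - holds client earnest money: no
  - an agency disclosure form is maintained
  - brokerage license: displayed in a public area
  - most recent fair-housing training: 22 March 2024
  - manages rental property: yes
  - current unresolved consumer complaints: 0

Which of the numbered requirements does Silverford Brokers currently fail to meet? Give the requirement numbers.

1, 2, 4

1. broker supervision audit 316 days ago vs limit 270 → not met
2. condition 'operates branch offices' holds; fair-housing training 259 days ago vs limit 180 → not met
3. agency disclosure form present → met
4. condition 'manages rental property' holds; licensed associate brokers 0 < 3 → not met
5. brokerage license present → met
6. errors-and-omissions coverage $1,325,000 ≥ $1,225,000 → met
7. unresolved consumer complaints 0 ≤ 1 → met
8. condition 'holds client earnest money' does not hold → requirement n/a → met
Not met: 1, 2, 4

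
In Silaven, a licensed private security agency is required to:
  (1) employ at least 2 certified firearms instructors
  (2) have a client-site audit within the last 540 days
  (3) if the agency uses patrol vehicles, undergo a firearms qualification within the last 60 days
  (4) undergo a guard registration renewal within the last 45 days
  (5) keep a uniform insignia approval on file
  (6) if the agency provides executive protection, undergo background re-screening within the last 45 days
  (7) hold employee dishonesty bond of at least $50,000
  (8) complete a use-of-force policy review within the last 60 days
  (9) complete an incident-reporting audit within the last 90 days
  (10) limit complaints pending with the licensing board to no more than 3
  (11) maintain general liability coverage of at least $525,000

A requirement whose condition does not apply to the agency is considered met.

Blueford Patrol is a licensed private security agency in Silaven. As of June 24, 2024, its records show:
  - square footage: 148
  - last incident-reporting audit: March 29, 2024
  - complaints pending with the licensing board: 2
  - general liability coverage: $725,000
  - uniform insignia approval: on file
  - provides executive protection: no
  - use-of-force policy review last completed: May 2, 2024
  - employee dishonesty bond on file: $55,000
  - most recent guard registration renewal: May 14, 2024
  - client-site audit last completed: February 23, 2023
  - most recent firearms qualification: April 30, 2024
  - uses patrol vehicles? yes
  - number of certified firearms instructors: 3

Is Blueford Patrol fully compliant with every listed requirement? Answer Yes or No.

1. certified firearms instructors 3 ≥ 2 → met
2. client-site audit 487 days ago vs limit 540 → met
3. condition 'uses patrol vehicles' holds; firearms qualification 55 days ago vs limit 60 → met
4. guard registration renewal 41 days ago vs limit 45 → met
5. uniform insignia approval present → met
6. condition 'provides executive protection' does not hold → requirement n/a → met
7. employee dishonesty bond $55,000 ≥ $50,000 → met
8. use-of-force policy review 53 days ago vs limit 60 → met
9. incident-reporting audit 87 days ago vs limit 90 → met
10. complaints pending with the licensing board 2 ≤ 3 → met
11. general liability coverage $725,000 ≥ $525,000 → met
All met.

Yes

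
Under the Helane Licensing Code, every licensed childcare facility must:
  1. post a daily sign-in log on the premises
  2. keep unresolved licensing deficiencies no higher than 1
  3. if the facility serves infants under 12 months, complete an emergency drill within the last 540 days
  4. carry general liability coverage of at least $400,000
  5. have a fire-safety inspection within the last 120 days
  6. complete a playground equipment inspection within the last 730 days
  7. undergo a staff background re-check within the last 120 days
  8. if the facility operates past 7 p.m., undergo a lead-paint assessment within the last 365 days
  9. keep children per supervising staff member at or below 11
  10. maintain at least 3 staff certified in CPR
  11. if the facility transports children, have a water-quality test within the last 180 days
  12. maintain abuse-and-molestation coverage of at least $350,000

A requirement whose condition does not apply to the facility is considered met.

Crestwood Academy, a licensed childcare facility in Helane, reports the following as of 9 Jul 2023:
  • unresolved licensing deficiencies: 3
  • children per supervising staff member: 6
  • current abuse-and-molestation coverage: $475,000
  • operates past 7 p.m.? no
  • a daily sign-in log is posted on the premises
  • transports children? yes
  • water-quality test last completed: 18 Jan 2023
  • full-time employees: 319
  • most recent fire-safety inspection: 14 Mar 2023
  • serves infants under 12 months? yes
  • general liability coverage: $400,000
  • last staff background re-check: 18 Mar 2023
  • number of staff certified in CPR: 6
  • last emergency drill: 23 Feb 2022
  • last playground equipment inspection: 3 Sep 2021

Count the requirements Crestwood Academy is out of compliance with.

1

1. daily sign-in log present → met
2. unresolved licensing deficiencies 3 > 1 → not met
3. condition 'serves infants under 12 months' holds; emergency drill 501 days ago vs limit 540 → met
4. general liability coverage $400,000 ≥ $400,000 → met
5. fire-safety inspection 117 days ago vs limit 120 → met
6. playground equipment inspection 674 days ago vs limit 730 → met
7. staff background re-check 113 days ago vs limit 120 → met
8. condition 'operates past 7 p.m.' does not hold → requirement n/a → met
9. children per supervising staff member 6 ≤ 11 → met
10. staff certified in CPR 6 ≥ 3 → met
11. condition 'transports children' holds; water-quality test 172 days ago vs limit 180 → met
12. abuse-and-molestation coverage $475,000 ≥ $350,000 → met
Not met: 1 of 12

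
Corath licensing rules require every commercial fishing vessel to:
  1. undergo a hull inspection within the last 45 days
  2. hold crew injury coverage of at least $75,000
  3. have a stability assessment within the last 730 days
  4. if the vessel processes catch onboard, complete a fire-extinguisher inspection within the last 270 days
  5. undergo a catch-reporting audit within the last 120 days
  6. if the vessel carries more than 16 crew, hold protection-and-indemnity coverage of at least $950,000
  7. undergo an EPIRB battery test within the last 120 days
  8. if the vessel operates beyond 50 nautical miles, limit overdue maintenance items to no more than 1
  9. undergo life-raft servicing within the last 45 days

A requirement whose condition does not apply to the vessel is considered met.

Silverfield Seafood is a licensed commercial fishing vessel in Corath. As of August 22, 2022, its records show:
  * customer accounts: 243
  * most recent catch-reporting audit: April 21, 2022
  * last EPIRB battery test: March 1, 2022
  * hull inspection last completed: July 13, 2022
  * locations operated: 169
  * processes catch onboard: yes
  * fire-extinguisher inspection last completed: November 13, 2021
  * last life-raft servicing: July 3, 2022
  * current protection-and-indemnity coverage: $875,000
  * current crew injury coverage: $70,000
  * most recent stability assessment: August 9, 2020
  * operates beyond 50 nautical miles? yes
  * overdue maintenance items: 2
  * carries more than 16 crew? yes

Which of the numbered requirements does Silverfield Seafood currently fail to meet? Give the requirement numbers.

1. hull inspection 40 days ago vs limit 45 → met
2. crew injury coverage $70,000 < $75,000 → not met
3. stability assessment 743 days ago vs limit 730 → not met
4. condition 'processes catch onboard' holds; fire-extinguisher inspection 282 days ago vs limit 270 → not met
5. catch-reporting audit 123 days ago vs limit 120 → not met
6. condition 'carries more than 16 crew' holds; protection-and-indemnity coverage $875,000 < $950,000 → not met
7. EPIRB battery test 174 days ago vs limit 120 → not met
8. condition 'operates beyond 50 nautical miles' holds; overdue maintenance items 2 > 1 → not met
9. life-raft servicing 50 days ago vs limit 45 → not met
Not met: 2, 3, 4, 5, 6, 7, 8, 9

2, 3, 4, 5, 6, 7, 8, 9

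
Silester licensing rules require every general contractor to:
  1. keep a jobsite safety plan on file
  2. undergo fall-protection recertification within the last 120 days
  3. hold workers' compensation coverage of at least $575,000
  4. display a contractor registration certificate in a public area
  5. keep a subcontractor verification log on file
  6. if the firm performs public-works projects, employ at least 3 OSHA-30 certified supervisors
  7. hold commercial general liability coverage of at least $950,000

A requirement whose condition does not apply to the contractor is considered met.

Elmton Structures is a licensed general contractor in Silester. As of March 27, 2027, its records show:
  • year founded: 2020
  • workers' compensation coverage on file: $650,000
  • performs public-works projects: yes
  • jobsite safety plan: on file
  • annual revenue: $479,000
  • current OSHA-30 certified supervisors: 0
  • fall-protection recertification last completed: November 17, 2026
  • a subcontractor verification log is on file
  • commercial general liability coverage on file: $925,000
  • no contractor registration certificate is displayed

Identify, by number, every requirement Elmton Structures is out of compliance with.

1. jobsite safety plan present → met
2. fall-protection recertification 130 days ago vs limit 120 → not met
3. workers' compensation coverage $650,000 ≥ $575,000 → met
4. contractor registration certificate absent → not met
5. subcontractor verification log present → met
6. condition 'performs public-works projects' holds; OSHA-30 certified supervisors 0 < 3 → not met
7. commercial general liability coverage $925,000 < $950,000 → not met
Not met: 2, 4, 6, 7

2, 4, 6, 7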